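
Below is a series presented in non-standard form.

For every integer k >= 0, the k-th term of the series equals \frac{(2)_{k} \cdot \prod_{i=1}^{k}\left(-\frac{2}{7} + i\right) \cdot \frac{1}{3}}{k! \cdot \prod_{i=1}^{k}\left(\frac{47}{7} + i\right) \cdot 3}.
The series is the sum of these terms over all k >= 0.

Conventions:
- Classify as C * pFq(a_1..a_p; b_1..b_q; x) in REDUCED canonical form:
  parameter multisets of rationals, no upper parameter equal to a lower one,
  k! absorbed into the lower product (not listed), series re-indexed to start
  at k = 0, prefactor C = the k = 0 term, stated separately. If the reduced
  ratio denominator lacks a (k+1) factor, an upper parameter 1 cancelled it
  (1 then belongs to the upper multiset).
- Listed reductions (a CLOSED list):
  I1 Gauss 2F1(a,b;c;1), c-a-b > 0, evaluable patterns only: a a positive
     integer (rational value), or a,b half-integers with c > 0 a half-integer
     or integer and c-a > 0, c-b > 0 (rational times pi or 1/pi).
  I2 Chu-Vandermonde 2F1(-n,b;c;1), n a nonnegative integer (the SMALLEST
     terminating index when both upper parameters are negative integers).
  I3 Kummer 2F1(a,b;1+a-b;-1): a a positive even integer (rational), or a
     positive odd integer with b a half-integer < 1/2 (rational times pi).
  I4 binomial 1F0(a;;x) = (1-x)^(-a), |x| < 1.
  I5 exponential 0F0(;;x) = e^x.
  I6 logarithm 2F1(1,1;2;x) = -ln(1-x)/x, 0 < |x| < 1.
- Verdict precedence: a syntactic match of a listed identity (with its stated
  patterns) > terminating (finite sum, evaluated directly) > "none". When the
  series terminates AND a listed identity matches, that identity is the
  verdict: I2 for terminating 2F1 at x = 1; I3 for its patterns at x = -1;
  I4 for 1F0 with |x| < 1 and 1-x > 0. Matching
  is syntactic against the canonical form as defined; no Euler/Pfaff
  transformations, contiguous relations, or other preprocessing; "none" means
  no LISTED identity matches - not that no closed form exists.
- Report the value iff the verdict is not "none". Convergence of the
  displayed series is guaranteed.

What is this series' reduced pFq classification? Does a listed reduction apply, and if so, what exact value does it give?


With C = \frac{1}{9}: the canonical form is 2F1(\frac{5}{7}, 2; \frac{54}{7}; 1). Verdict: this is Gauss's theorem (I1) (x = 1: the Gamma ratio telescopes since c-a-b = 5 > 0 and a = 2 in Z>0). Sum: \frac{188}{1323}.

Structural cue: from the first term \frac{1}{9}: the constant factors (prefactor 1/9) combine into one prefactor.
Adjacent-term ratio: r(k) = 1 * (k+\frac{5}{7}) (k+2) / [(k+\frac{54}{7}) (k+1)] - rational in k. x = 1; t_0 = \frac{1}{9}; negate the roots.


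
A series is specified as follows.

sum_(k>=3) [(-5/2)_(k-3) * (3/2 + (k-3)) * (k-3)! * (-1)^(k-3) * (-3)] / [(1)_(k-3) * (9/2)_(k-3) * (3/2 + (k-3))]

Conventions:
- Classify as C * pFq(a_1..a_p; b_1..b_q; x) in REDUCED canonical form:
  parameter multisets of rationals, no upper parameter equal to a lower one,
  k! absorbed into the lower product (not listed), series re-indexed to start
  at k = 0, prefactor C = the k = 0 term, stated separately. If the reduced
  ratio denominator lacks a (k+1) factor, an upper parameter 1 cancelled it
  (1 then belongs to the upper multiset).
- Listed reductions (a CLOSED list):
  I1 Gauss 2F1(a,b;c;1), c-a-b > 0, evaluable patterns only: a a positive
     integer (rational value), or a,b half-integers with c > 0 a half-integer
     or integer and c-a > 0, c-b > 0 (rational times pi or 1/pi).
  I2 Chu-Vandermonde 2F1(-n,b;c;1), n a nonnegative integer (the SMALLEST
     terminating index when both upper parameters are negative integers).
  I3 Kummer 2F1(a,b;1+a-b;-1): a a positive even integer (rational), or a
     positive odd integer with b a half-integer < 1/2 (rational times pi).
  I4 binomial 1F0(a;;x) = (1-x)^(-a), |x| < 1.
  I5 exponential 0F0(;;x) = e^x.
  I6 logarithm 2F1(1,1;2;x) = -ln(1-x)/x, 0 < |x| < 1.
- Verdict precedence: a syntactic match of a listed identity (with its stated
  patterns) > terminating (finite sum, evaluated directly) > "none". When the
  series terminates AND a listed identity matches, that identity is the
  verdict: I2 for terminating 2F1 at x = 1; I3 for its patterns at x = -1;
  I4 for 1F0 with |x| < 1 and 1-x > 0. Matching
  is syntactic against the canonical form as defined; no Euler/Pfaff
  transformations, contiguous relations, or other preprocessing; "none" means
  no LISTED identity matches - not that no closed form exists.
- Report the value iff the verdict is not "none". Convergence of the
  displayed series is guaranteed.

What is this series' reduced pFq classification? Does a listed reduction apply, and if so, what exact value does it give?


Structural cue: t_0 = -3 here, and the factorial ratio (C = -3) (k+a-1)!/(a-1)! is a rising factorial (a)_k.
Step ratio: r(k) = (-1) * (k-5/2) (k+1) / [(k+9/2) (k+1)] - rational in k. x = (-1); t_0 = -3; negate the roots.

The series (x = -1) is 2F1: upper {-5/2, 1}, lower {9/2}, prefactor -3. Verdict: Kummer's theorem (I3) fires (x = -1; c = 9/2 equals 1+a-b for upper {-5/2, 1}: listed pattern). Exact value: (-105/64) * pi.


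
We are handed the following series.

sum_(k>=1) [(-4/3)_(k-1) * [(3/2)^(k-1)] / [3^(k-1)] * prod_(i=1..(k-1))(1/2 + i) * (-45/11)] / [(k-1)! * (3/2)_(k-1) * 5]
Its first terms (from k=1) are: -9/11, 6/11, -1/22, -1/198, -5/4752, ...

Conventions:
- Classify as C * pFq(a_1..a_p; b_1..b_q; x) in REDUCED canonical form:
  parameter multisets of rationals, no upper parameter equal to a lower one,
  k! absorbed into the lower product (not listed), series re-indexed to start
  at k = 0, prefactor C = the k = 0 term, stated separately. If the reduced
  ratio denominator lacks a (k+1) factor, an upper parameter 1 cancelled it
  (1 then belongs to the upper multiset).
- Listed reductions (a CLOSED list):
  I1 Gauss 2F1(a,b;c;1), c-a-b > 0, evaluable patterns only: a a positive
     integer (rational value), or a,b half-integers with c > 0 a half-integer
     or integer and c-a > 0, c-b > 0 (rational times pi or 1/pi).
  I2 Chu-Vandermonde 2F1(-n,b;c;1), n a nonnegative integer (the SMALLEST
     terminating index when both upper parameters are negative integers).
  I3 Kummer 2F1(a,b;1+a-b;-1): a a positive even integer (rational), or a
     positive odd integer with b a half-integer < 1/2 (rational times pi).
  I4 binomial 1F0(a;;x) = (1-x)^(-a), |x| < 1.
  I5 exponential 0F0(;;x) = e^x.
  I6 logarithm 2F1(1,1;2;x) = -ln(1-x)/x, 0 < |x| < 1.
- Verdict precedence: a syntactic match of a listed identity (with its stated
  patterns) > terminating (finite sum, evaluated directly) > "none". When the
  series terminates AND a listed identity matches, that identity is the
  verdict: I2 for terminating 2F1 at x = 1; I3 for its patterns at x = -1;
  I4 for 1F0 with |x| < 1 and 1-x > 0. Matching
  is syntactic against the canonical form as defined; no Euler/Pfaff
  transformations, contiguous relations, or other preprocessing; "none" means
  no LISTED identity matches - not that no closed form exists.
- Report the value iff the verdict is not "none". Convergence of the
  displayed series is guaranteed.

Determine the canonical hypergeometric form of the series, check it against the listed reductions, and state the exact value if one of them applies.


Canonical form: C = -9/11 times 1F0 with upper {-4/3}, lower {-}, x = 1/2. Verdict: the I4 binomial reduction applies (the 1F0 binomial series: exponent 4/3, x = 1/2). Sum: (-9/11) * (1/2)^(4/3).

Key step: from the first term -9/11: the constant factors (C = -9/11) combine into one prefactor.
Ratio: r(k) = (1/2) * (k-4/3) / [(k+1)] - rational in k. x = (1/2); t_0 = -9/11; negate the roots.


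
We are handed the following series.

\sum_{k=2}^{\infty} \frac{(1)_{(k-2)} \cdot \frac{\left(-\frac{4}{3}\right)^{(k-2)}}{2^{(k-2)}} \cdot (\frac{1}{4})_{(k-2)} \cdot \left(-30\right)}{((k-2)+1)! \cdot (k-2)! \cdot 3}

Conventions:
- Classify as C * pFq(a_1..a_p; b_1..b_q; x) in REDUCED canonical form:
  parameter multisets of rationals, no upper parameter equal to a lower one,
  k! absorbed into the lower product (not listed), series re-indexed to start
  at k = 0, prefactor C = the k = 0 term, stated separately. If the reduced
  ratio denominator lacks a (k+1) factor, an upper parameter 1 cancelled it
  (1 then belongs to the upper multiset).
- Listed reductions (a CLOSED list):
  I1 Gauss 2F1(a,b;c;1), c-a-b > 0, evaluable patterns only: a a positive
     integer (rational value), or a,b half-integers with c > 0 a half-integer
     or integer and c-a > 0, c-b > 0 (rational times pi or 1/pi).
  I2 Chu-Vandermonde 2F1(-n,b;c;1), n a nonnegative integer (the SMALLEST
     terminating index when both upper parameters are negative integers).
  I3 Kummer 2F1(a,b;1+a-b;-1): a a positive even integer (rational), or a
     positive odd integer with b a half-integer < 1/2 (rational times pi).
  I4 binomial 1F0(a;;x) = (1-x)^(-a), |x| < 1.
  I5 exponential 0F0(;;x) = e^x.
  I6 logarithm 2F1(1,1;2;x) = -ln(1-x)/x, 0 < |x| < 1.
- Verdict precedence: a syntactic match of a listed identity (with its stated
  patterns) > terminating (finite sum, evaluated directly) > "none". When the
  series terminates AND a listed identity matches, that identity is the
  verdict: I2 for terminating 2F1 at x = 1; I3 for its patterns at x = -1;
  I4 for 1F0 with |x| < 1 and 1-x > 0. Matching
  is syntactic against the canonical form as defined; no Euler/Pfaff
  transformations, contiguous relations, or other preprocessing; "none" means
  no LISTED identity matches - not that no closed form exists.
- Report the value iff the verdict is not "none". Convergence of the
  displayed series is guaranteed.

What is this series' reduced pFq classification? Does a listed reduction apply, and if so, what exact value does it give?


The series (x = -\frac{2}{3}) is 2F1: upper {\frac{1}{4}, 1}, lower {2}, prefactor -10. Verdict: none - this 2F1 at x = -\frac{2}{3} matches no listed pattern, and upper {\frac{1}{4}, 1} holds no stopper.

First insight: t_0 = -10 here, and the denominator's factorial ratio (C = -10) is a lower Pochhammer.
Ratio: r(k) = -\frac{2}{3} * (k+\frac{1}{4}) (k+1) / [(k+2) (k+1)] ; factor over Q: parameters, x = -\frac{2}{3}, and C = -10.


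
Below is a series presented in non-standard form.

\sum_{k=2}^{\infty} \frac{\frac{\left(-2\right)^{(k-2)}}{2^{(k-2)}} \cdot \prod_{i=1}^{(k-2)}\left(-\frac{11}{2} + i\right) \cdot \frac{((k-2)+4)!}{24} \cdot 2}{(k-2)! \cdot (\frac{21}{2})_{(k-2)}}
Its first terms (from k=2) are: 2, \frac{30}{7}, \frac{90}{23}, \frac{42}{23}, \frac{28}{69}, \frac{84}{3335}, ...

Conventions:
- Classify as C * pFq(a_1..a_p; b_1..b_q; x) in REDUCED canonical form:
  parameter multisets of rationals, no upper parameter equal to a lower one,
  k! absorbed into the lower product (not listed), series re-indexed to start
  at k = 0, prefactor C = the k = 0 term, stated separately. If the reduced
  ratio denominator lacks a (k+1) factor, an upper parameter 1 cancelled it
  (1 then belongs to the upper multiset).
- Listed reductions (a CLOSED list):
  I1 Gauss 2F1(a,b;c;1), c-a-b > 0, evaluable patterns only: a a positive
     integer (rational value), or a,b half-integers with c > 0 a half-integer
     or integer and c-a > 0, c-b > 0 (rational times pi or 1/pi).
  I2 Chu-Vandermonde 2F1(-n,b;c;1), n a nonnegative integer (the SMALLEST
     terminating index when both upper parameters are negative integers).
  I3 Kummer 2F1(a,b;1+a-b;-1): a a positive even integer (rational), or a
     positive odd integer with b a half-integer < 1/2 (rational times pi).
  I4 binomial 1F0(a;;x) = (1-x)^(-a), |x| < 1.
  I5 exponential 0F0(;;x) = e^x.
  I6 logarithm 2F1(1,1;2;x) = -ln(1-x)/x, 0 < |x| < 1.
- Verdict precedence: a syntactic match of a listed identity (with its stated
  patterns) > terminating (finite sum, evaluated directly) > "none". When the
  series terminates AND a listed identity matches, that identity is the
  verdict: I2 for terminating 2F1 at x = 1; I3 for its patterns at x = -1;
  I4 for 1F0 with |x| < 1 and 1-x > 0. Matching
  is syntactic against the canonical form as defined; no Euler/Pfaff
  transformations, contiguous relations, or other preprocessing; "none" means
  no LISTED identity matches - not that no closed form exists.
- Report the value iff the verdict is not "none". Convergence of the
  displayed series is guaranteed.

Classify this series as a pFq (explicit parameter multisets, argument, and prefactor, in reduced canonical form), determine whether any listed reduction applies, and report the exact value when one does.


The series (x = -1) is 2F1: upper {-\frac{9}{2}, 5}, lower {\frac{21}{2}}, prefactor 2. Verdict at x = -1: Kummer's theorem (I3) matches (x = -1; c = \frac{21}{2} equals 1+a-b for upper {-\frac{9}{2}, 5}: listed pattern). Sum: \frac{2078505}{524288} \cdot \pi.

Key step: with t_0 = 2, the two k-th powers (C = 2, x = -1) combine into one argument.
Step ratio: r(k) = -1 * (k-\frac{9}{2}) (k+5) / [(k+\frac{21}{2}) (k+1)] ; factor over Q: parameters, x = -1, and C = 2.


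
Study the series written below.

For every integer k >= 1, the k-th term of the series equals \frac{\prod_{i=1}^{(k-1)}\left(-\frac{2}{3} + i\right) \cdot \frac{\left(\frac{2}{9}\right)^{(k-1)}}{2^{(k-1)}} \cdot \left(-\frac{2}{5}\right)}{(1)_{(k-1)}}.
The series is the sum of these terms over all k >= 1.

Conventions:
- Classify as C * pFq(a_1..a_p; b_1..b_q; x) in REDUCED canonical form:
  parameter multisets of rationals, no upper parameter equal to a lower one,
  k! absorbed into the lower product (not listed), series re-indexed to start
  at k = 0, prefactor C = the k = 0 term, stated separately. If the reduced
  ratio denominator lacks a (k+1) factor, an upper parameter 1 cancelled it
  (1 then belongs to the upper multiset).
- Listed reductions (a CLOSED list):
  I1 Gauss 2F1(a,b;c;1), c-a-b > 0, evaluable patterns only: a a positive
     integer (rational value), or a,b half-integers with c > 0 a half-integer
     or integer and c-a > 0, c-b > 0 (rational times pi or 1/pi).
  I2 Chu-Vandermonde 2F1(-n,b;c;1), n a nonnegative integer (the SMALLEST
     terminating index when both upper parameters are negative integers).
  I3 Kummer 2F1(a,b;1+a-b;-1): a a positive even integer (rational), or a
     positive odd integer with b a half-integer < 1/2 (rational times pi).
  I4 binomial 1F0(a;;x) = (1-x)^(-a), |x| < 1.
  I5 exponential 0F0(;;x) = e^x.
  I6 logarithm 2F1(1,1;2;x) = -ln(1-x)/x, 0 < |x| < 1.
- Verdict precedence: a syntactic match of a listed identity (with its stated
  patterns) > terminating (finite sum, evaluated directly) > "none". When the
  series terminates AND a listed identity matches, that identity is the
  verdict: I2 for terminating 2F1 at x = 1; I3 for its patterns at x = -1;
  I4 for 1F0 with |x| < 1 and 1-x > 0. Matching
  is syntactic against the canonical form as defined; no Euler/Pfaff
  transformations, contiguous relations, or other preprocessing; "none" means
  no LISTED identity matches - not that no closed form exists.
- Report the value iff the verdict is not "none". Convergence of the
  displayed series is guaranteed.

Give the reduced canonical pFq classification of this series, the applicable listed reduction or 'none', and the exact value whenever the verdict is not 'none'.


Prefactor -\frac{2}{5}, argument \frac{1}{9}: 1F0 with upper {\frac{1}{3}} over lower {-}. Verdict: the binomial series (I4) applies (the 1F0 binomial series: exponent -1/3, x = \frac{1}{9}). Exact value: \left(-\frac{2}{5}\right) \cdot \left(\frac{8}{9}\right)^{-\frac{1}{3}}.

The tell: t_0 = -\frac{2}{5} here, and the running product (C = -2/5, x = 1/9) telescopes to a rising factorial.
Consecutive-term ratio: r(k) = \frac{1}{9} * (k+\frac{1}{3}) / [(k+1)] - poly over poly, x = \frac{1}{9} from leading terms; C = -\frac{2}{5} at k = 0.


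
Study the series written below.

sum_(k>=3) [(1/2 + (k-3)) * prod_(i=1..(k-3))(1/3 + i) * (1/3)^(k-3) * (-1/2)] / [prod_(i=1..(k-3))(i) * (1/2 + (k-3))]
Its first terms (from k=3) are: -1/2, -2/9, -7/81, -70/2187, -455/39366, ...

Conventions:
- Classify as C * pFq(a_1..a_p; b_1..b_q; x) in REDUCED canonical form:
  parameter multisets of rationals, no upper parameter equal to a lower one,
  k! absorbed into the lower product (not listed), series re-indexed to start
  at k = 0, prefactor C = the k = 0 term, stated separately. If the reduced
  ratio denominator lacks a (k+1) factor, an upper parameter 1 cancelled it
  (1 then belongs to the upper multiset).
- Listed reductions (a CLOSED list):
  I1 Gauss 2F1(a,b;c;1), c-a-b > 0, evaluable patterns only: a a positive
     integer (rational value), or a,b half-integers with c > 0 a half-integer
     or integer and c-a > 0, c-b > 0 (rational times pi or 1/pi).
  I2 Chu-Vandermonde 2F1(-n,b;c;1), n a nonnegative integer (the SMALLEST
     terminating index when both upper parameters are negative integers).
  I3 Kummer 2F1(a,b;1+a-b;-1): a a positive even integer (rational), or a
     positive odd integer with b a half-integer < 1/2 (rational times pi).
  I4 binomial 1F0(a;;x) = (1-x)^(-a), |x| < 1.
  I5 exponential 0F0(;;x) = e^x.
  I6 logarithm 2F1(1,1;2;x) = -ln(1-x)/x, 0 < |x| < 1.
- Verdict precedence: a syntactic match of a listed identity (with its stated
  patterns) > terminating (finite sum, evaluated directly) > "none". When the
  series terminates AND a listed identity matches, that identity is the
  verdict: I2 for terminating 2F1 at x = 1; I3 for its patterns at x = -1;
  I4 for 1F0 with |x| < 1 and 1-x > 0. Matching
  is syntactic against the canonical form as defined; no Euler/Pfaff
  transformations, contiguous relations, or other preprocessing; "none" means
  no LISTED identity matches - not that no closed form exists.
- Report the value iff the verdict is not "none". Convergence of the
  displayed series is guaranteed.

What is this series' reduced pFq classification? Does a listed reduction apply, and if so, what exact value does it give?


With C = -1/2: the canonical form is 1F0(4/3; -; 1/3). Verdict: the binomial series (I4) applies (the 1F0 binomial series: exponent -4/3, x = 1/3). Value: (-1/2) * (2/3)^(-4/3).

Key observation: with t_0 = -1/2, the running product (C = -1/2, x = 1/3) telescopes to a rising factorial.
Term ratio: r(k) = (1/3) * (k+4/3) / [(k+1)] - rational in k. x = (1/3); t_0 = -1/2; negate the roots.


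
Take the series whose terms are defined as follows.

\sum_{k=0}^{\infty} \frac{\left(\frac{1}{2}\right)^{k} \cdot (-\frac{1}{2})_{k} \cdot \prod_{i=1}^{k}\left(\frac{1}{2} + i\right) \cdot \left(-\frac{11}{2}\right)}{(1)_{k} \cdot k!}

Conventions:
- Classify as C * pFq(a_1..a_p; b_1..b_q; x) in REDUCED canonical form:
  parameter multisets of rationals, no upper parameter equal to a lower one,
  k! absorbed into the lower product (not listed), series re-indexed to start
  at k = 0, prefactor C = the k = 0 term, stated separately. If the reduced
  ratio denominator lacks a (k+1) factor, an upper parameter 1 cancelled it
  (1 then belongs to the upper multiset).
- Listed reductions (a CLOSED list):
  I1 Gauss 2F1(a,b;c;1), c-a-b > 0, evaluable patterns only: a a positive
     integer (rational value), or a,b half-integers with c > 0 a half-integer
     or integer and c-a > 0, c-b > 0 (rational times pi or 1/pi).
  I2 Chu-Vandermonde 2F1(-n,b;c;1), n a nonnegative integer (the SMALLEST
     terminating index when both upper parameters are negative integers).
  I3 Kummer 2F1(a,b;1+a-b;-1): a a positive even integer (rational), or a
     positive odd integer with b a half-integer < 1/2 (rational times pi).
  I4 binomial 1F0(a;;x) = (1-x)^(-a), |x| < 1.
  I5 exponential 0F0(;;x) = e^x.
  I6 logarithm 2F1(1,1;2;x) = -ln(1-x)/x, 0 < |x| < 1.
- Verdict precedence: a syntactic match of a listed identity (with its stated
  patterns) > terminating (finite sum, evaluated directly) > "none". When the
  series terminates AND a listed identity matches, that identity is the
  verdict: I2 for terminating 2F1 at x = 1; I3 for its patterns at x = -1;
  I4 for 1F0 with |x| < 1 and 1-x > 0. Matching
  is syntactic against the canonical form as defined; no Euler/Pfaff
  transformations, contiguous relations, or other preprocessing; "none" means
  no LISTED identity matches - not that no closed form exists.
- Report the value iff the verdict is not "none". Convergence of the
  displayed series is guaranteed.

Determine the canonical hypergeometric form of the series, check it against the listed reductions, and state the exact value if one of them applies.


Key step: t_0 = -\frac{11}{2} here, and the running product (C = -11/2) telescopes to a rising factorial.
Term ratio: r(k) = \frac{1}{2} * (k-\frac{1}{2}) (k+\frac{3}{2}) / [(k+1) (k+1)] ; factor over Q: parameters, x = \frac{1}{2}, and C = -\frac{11}{2}.

x = \frac{1}{2} here; the reduced form reads 2F1, upper {-\frac{1}{2}, \frac{3}{2}}, lower {1}, C = -\frac{11}{2}. Verdict: no listed reduction: x = \frac{1}{2} and upper {-\frac{1}{2}, \frac{3}{2}} fail every I1-I6 pattern.


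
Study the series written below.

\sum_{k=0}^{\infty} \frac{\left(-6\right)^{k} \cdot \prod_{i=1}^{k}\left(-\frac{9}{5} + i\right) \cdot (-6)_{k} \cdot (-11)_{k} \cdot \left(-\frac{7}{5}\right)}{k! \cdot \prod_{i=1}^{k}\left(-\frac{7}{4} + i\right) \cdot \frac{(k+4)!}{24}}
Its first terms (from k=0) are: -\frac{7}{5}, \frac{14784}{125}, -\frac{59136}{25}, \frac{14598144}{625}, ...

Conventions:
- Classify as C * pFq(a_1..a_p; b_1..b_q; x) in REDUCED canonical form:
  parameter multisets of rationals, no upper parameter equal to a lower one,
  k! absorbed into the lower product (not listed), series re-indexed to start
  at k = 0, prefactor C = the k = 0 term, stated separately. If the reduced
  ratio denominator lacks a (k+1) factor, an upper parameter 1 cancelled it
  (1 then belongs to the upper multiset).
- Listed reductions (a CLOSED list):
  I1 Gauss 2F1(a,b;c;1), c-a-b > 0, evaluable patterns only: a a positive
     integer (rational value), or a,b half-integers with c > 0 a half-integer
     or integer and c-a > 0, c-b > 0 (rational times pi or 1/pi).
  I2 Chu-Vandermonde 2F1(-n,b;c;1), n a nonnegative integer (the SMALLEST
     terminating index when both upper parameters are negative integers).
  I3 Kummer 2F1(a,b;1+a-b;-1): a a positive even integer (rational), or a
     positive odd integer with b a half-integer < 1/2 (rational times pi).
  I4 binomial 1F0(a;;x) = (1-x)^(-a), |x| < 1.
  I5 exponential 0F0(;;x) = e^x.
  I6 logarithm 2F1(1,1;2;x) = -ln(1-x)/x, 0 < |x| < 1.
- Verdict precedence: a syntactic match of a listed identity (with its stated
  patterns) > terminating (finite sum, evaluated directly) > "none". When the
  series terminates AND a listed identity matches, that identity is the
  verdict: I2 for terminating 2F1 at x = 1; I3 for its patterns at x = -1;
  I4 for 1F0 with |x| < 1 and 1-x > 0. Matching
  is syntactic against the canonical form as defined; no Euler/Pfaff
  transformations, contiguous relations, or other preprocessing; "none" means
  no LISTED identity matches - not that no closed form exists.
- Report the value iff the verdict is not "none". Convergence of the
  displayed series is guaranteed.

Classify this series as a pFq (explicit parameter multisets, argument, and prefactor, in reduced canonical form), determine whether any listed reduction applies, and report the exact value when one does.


At argument -6: a 3F2 with upper {-11, -6, -\frac{4}{5}}, lower {-\frac{3}{4}, 5}, scaled by C = -\frac{7}{5}. Verdict: terminating (-6 upstairs). 7 nonzero terms in all; added directly. Exact value: -\frac{2060679967979}{431640625}.

Structural cue: with t_0 = -\frac{7}{5}, the denominator's factorial ratio (prefactor -7/5) is a lower Pochhammer.
Step ratio: r(k) = -6 * (k-11) (k-6) (k-\frac{4}{5}) / [(k-\frac{3}{4}) (k+5) (k+1)] ; factor over Q: parameters, x = -6, and C = -\frac{7}{5}.


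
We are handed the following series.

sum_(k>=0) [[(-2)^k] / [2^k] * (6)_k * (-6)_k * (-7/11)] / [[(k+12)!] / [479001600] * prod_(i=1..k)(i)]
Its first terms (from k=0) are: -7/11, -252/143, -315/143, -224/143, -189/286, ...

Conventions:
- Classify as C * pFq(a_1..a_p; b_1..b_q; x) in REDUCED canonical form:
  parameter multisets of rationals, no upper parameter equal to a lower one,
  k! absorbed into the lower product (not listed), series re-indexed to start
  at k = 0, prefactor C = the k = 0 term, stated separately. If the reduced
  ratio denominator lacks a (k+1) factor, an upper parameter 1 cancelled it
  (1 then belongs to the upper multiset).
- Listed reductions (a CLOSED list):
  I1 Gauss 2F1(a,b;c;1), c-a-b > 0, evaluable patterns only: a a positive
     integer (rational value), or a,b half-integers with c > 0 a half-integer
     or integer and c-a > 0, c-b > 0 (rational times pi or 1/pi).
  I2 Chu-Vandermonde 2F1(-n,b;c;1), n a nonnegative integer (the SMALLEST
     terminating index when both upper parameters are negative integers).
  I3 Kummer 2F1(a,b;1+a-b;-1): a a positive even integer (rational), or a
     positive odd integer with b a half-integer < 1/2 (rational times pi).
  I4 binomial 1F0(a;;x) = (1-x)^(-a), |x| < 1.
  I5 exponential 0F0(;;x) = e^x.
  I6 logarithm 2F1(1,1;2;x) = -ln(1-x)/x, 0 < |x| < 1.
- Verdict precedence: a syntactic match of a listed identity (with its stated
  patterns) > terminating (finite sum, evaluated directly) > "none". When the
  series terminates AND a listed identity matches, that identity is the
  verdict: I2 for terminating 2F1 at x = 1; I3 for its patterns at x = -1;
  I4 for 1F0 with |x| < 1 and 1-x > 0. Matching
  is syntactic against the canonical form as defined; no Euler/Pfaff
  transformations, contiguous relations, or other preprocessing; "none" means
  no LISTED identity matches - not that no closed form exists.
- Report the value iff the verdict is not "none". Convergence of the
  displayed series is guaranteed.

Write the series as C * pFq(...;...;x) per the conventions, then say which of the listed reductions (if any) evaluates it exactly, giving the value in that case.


Reduced: x = -1, 2F1, upper = {-6, 6}, lower = {13}, C = -7/11. Verdict at x = -1: the Kummer evaluation I3 matches (x = -1; c = 13 equals 1+a-b for upper {-6, 6}: listed pattern). Hence: -7.

The tell: with t_0 = -7/11, the two k-th powers (C = -7/11) combine into one argument.
Consecutive-term ratio: r(k) = (-1) * (k-6) (k+6) / [(k+13) (k+1)] - rational; roots negated = parameters, x = (-1), C = -7/11.


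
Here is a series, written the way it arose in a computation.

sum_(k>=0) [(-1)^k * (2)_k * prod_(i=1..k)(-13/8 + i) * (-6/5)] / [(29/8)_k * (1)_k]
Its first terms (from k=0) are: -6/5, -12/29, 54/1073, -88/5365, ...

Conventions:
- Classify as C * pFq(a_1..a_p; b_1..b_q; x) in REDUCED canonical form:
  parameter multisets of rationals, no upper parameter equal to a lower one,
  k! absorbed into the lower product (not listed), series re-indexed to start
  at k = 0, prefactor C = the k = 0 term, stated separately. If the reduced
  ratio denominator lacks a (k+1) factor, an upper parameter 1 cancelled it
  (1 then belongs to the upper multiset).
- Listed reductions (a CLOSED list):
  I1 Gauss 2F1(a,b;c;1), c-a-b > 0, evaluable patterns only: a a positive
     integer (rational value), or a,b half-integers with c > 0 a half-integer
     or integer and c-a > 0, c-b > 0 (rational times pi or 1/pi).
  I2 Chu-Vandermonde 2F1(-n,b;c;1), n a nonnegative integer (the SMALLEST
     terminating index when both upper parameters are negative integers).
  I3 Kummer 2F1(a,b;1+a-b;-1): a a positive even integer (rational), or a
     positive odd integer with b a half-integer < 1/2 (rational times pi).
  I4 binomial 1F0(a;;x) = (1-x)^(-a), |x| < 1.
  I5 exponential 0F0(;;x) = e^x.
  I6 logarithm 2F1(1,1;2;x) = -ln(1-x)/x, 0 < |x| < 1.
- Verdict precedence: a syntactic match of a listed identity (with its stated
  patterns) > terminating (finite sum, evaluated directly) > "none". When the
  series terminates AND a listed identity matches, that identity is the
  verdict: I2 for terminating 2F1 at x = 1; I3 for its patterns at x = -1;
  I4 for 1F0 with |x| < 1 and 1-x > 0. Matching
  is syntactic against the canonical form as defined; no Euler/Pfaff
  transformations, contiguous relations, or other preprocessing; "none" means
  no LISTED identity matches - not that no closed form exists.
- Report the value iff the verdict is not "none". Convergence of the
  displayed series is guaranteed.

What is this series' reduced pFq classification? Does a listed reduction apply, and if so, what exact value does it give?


First insight: x = (-1) and the running product (C = -6/5) telescopes to a rising factorial.
Consecutive-term ratio: r(k) = (-1) * (k-5/8) (k+2) / [(k+29/8) (k+1)] ; factor over Q: parameters, x = (-1), and C = -6/5.

At argument -1: a 2F1 with upper {-5/8, 2}, lower {29/8}, scaled by C = -6/5. Verdict: Kummer's theorem (I3) applies (x = -1; c = 29/8 equals 1+a-b for upper {-5/8, 2}: listed pattern). Sum: -63/40.


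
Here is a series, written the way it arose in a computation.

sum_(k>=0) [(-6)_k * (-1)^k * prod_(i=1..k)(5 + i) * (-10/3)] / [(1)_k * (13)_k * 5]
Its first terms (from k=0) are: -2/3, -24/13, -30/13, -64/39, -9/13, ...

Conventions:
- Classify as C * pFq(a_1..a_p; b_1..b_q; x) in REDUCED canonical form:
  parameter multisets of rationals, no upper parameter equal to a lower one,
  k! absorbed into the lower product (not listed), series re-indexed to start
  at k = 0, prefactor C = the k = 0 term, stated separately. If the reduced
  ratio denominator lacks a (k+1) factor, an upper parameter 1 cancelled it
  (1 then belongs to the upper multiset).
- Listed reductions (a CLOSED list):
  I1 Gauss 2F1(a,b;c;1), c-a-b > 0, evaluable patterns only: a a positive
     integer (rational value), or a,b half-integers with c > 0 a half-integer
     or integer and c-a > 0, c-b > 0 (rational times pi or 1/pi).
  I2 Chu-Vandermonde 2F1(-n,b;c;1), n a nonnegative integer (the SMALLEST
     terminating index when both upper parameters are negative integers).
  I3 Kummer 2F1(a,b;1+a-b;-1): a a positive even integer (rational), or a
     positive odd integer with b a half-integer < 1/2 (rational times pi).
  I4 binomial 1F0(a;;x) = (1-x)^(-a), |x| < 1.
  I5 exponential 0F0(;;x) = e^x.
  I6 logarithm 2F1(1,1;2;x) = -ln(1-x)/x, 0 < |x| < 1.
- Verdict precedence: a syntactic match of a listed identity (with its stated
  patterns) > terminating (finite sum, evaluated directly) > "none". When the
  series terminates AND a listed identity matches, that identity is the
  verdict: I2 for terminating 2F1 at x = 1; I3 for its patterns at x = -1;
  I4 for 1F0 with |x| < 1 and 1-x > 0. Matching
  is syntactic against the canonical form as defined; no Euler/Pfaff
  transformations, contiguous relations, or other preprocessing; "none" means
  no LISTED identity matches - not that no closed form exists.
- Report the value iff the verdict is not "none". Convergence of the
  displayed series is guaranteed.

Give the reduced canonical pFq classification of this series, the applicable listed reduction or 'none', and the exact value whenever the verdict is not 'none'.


At argument -1: a 2F1 with upper {-6, 6}, lower {13}, scaled by C = -2/3. Verdict (x = -1): Kummer's theorem (I3) applies (x = -1; c = 13 equals 1+a-b for upper {-6, 6}: listed pattern). Sum: -22/3.

Structural cue: t_0 being -2/3, the constant factors (prefactor -2/3) combine into one prefactor.
Consecutive-term ratio: r(k) = (-1) * (k-6) (k+6) / [(k+13) (k+1)] - rational in k, leading ratio (-1); with t_0 = -2/3, classification follows.


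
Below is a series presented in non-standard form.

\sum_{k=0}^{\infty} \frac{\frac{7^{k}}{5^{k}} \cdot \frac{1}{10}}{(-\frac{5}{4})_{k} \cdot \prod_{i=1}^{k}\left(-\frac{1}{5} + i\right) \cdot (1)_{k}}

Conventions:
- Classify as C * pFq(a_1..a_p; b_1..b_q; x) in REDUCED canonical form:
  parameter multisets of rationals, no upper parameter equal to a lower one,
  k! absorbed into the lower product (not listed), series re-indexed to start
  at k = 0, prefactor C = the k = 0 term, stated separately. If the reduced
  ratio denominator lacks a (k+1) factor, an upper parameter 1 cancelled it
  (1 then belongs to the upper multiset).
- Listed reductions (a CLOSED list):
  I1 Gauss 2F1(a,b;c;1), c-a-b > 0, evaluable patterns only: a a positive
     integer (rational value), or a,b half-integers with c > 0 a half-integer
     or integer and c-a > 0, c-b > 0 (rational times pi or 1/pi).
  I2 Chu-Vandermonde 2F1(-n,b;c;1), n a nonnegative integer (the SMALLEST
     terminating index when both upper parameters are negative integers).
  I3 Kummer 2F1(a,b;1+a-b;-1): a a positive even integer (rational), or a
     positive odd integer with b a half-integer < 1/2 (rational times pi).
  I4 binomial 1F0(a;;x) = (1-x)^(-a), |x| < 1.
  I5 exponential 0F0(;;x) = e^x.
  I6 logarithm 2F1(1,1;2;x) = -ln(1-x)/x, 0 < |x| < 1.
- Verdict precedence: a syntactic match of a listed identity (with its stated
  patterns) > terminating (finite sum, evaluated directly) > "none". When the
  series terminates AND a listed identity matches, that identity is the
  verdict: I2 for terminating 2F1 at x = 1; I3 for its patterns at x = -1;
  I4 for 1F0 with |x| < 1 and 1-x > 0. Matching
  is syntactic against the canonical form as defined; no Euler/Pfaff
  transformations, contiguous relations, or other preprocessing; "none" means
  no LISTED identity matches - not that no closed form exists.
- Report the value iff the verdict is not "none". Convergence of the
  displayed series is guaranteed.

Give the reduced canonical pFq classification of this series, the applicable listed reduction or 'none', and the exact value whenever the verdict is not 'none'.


Structural cue: x = \frac{7}{5} and (1)_k (prefactor 1/10) is k! itself.
Term ratio: r(k) = \frac{7}{5} * 1 / [(k-\frac{5}{4}) (k+\frac{4}{5}) (k+1)] - poly over poly, x = \frac{7}{5} from leading terms; C = \frac{1}{10} at k = 0.

Reduced: x = \frac{7}{5}, 0F2, upper = {-}, lower = {-\frac{5}{4}, \frac{4}{5}}, C = \frac{1}{10}. Verdict: none. No listed pattern accepts 0F2(-; -\frac{5}{4}, \frac{4}{5}; \frac{7}{5}).


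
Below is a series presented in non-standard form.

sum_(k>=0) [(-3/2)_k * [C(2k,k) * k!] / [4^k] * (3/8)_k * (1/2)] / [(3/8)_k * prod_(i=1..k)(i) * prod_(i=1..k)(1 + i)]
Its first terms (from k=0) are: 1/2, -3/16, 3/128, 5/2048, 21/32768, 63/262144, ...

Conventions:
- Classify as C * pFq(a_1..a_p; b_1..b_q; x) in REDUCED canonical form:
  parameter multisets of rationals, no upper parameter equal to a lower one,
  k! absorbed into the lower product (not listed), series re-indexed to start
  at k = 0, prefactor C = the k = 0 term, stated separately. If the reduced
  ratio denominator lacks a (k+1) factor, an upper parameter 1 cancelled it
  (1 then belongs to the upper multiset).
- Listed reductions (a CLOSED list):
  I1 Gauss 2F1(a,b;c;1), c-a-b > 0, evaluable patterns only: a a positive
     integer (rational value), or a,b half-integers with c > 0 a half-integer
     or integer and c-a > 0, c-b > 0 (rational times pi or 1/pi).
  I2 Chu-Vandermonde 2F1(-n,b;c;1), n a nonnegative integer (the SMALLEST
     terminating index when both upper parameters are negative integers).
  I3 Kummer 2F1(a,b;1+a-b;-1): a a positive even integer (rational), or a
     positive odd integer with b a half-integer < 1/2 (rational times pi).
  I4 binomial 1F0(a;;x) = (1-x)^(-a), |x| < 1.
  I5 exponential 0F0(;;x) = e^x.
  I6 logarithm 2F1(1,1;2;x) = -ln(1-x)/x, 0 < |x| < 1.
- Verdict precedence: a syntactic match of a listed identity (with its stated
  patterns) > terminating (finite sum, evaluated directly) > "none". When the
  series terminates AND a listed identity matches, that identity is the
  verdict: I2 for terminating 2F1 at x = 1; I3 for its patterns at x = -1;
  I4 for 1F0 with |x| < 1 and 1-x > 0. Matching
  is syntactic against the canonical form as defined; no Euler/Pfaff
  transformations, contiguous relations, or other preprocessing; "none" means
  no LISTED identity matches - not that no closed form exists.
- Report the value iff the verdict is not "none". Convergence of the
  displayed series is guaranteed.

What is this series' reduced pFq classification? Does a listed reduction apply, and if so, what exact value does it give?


Prefactor 1/2, argument 1: 2F1 with upper {-3/2, 1/2} over lower {2}. Verdict: this is Gauss's theorem I1 (half-integer case) (x = 1; upper {-3/2, 1/2} half-integers, c = 2 in the evaluable pattern). Exact value: (16/15) / pi.

Structural cue: x = 1 and C(2k,k) (prefactor 1/2) equals 4^k (1/2)_k / k!.
Ratio: r(k) = 1 * (k-3/2) (k+1/2) / [(k+2) (k+1)] - rational in k, leading ratio 1; with t_0 = 1/2, classification follows.


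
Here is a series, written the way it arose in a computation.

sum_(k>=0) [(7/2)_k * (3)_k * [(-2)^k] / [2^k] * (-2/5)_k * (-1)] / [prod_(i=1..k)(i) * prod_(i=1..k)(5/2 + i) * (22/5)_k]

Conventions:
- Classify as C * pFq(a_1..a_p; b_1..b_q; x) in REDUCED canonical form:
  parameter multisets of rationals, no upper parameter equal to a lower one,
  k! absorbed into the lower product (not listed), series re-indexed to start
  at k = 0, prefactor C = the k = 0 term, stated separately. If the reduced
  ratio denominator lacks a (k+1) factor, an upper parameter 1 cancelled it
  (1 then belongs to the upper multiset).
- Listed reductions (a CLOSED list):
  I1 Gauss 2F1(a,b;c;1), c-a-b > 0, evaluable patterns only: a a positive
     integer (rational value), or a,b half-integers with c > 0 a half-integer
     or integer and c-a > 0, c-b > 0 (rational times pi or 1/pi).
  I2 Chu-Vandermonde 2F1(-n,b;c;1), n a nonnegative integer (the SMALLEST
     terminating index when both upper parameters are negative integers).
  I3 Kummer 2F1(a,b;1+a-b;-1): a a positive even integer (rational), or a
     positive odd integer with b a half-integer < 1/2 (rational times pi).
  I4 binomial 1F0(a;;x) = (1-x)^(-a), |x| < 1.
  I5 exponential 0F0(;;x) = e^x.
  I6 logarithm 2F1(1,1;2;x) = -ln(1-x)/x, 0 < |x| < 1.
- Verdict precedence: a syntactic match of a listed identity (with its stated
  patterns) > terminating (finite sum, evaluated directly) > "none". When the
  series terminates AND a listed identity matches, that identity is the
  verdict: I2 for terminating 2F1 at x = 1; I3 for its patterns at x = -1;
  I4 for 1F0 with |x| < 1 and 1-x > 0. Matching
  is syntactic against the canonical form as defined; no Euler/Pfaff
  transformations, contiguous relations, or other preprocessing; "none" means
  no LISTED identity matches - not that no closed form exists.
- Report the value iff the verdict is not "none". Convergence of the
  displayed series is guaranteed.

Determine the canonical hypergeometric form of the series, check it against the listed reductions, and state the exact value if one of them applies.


Key observation: from the first term -1: the parameter 7/2 appears in both the upper and lower lists and cancels.
Term ratio: r(k) = (-1) * (k-2/5) (k+3) / [(k+22/5) (k+1)] - rational in k, leading ratio (-1); with t_0 = -1, classification follows.

x = -1 here; the reduced form reads 2F1, upper {-2/5, 3}, lower {22/5}, C = -1. Verdict: none (x = -1): each listed identity misses the multisets {-2/5, 3} ; {22/5}.


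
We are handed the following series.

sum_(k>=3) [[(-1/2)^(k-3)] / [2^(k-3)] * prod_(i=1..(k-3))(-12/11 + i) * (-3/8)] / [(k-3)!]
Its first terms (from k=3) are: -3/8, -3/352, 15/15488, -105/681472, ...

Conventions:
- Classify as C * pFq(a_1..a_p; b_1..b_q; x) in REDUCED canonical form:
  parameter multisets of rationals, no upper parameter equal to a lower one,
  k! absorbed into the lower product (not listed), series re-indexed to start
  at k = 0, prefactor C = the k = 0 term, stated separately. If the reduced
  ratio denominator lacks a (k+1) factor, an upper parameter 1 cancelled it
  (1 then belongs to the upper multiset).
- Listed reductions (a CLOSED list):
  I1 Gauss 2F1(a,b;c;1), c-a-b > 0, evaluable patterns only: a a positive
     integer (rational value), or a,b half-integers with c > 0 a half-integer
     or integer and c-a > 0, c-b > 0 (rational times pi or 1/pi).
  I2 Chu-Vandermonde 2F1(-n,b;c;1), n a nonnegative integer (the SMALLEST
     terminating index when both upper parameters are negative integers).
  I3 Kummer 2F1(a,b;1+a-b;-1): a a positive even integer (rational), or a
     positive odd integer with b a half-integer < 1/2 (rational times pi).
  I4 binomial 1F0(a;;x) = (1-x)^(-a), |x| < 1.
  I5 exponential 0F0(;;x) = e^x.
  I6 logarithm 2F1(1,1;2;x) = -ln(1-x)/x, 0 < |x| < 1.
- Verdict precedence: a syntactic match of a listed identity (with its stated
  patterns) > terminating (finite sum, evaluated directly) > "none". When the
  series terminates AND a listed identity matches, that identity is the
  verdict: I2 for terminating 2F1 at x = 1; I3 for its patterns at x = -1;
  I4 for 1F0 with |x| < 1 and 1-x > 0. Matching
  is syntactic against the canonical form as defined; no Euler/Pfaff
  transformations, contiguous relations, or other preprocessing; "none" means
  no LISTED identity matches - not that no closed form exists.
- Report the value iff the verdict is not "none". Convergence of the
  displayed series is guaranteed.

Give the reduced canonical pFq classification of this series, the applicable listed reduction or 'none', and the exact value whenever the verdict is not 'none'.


With C = -3/8: the canonical form is 1F0(-1/11; -; -1/4). Verdict at x = -1/4: the I4 binomial reduction matches (the 1F0 binomial series: exponent 1/11, x = -1/4). Value: (-3/8) * (5/4)^(1/11).

First insight: x = (-1/4) and the two k-th powers (C = -3/8, x = -1/4) combine into one argument.
Step ratio: r(k) = (-1/4) * (k-1/11) / [(k+1)] - rational in k, leading ratio (-1/4); with t_0 = -3/8, classification follows.
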